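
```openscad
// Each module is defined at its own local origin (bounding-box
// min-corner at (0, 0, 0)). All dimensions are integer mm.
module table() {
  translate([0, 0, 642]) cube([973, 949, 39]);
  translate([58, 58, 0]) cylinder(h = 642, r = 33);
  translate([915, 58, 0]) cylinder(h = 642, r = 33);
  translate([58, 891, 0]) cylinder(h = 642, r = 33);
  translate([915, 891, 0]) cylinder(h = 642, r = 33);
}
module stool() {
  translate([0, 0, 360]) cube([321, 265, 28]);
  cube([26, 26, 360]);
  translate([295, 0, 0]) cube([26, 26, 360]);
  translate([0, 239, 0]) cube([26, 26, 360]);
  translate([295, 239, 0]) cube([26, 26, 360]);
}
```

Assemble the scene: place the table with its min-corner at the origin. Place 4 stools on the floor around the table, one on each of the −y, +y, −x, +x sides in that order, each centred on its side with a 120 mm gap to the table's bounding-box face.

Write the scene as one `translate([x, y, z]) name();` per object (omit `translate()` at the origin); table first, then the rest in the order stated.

table();
translate([326, -385, 0]) stool();
translate([326, 1069, 0]) stool();
translate([-441, 342, 0]) stool();
translate([1093, 342, 0]) stool();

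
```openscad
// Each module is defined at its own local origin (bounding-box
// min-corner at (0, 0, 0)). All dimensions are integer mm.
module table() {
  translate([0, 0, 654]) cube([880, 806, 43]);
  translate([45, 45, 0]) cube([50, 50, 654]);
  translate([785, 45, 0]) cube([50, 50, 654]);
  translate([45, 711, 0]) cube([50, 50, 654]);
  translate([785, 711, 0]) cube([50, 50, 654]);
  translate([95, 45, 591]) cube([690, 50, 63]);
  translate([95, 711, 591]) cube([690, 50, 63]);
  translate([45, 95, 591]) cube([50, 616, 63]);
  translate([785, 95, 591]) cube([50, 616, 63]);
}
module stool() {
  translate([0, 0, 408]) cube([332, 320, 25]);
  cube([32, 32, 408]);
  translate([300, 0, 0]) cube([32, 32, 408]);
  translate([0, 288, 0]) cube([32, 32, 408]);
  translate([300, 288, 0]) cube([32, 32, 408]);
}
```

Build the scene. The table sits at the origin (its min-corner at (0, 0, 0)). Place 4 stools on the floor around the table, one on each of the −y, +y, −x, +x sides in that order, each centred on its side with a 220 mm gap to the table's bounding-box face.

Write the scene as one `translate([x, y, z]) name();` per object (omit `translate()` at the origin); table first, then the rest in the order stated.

table();
translate([274, -540, 0]) stool();
translate([274, 1026, 0]) stool();
translate([-552, 243, 0]) stool();
translate([1100, 243, 0]) stool();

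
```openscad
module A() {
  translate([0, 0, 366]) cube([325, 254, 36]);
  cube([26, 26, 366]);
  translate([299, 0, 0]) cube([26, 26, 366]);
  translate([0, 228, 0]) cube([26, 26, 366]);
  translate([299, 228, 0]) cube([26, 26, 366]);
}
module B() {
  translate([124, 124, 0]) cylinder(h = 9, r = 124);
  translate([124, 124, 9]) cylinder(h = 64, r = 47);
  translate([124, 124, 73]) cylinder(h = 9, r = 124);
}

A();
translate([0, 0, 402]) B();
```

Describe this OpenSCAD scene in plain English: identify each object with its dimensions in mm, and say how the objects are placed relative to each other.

A is a simple wooden stool: a rectangular seat 325 mm (x) by 254 mm (y), 36 mm thick, top face at z = 402 mm, on four square legs, each 26×26 mm in cross-section. The legs rest on z = 0, each flush with a corner of the seat.

B is a spool: two coaxial disc flanges of radius 124 mm and thickness 9 mm, joined by a core cylinder of radius 47 mm and height 64 mm. The lower flange rests on z = 0 and the three cylinders share a vertical axis.

The spool is on top of the stool.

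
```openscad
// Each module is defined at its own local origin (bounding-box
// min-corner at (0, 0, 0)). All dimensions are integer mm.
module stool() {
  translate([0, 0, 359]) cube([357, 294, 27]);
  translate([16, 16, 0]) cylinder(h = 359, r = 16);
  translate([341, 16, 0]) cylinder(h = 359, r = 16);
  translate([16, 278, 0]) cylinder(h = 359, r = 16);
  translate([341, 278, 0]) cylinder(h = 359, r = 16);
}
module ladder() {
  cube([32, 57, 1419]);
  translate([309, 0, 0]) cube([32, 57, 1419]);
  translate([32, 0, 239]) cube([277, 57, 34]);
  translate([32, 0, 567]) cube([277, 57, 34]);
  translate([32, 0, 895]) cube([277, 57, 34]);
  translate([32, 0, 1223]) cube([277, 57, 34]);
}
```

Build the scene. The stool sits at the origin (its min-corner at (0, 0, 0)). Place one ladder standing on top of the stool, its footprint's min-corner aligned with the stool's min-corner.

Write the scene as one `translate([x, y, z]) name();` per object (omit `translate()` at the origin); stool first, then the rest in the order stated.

stool();
translate([0, 0, 386]) ladder();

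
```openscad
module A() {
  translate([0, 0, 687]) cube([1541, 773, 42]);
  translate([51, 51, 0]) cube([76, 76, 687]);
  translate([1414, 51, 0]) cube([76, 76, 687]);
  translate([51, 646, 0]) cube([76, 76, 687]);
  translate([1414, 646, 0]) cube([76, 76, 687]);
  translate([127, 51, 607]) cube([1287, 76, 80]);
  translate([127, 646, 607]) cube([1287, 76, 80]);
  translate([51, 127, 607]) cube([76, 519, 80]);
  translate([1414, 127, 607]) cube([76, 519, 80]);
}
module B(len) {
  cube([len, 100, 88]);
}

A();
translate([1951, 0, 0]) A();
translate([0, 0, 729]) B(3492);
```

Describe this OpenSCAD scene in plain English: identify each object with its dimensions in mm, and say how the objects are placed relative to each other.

A is a table: top 1541 mm (x) × 773 mm (y), 42 mm thick, upper face at z = 729 mm, on four 76×76 mm square legs, each inset 51 mm from the nearest pair of top edges, running from z = 0 to the bottom of the top. Four apron rails, 76 mm thick and 80 mm tall, run between adjacent legs with their top edges flush with the underside of the top and their outer faces flush with the legs' outer faces.

B is a rectangular beam 3492 mm long (x), 100 mm deep (y), 88 mm thick (z).

The beam spans the tops of two tables placed 410 mm apart, resting at z = 729 mm.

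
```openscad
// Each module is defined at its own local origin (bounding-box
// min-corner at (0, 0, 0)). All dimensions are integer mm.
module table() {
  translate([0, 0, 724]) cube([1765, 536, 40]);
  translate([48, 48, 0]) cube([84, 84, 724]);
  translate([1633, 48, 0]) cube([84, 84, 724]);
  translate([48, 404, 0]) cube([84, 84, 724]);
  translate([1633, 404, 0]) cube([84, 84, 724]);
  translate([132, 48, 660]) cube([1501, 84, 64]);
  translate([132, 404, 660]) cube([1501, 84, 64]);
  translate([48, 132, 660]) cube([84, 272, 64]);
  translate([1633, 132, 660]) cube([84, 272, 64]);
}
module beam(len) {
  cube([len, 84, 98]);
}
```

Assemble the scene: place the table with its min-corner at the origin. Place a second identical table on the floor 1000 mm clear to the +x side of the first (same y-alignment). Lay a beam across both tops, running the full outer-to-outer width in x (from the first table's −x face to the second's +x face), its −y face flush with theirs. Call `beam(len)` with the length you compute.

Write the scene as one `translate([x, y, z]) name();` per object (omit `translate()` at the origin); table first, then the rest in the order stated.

table();
translate([2765, 0, 0]) table();
translate([0, 0, 764]) beam(4530);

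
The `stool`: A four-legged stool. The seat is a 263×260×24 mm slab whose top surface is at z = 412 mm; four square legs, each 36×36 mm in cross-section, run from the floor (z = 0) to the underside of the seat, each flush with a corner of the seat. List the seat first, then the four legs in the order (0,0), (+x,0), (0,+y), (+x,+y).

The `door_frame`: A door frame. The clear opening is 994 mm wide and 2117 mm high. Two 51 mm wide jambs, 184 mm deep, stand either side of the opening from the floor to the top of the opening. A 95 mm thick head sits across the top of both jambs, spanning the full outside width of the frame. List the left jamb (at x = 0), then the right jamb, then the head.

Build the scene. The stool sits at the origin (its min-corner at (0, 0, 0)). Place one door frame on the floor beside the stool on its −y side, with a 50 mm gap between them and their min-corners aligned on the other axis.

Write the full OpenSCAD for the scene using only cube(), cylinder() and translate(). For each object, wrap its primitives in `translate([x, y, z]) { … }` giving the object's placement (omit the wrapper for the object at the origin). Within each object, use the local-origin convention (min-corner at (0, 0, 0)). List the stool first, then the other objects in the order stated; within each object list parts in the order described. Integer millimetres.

translate([0, 0, 388]) cube([263, 260, 24]);
cube([36, 36, 388]);
translate([227, 0, 0]) cube([36, 36, 388]);
translate([0, 224, 0]) cube([36, 36, 388]);
translate([227, 224, 0]) cube([36, 36, 388]);
translate([0, -234, 0]) {
  cube([51, 184, 2117]);
  translate([1045, 0, 0]) cube([51, 184, 2117]);
  translate([0, 0, 2117]) cube([1096, 184, 95]);
}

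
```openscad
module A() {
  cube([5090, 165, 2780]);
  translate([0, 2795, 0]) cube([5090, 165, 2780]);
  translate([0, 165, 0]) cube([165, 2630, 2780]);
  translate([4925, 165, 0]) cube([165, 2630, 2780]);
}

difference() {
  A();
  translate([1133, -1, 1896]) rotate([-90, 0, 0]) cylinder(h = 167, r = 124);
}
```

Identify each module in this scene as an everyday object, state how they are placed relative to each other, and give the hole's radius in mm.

A is a house frame. The house frame has a circular hole through its front wall. The hole's radius is 124 mm.

The subtracted cylinder has r = 124 mm.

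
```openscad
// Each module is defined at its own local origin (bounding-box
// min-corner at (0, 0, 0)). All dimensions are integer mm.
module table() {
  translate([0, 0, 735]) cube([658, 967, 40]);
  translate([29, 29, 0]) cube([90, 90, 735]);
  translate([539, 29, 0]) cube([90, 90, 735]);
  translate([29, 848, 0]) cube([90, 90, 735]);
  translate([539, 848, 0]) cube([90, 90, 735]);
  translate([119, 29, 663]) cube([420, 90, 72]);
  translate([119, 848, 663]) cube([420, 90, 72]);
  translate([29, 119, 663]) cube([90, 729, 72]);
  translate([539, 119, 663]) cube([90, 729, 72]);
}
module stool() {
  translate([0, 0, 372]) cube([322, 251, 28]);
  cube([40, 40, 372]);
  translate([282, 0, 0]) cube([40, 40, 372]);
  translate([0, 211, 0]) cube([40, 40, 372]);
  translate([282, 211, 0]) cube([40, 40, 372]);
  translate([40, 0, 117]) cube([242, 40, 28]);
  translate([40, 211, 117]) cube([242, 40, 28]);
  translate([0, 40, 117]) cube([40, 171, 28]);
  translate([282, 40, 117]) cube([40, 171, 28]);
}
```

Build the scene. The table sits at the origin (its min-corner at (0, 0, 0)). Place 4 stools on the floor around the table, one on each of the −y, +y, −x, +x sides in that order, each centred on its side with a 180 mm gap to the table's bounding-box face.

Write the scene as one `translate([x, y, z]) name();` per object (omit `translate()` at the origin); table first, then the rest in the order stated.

table();
translate([168, -431, 0]) stool();
translate([168, 1147, 0]) stool();
translate([-502, 358, 0]) stool();
translate([838, 358, 0]) stool();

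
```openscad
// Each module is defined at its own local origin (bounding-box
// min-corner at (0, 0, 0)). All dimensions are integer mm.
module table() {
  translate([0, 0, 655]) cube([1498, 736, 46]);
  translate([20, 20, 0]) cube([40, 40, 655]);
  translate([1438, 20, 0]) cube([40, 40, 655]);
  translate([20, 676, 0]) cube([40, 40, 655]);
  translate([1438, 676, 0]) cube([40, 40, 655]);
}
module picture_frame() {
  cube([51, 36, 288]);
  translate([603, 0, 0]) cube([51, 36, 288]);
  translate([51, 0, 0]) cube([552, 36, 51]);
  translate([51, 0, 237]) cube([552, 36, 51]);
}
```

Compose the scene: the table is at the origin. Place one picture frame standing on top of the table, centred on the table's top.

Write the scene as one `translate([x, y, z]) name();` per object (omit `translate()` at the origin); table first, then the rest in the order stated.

table();
translate([422, 350, 701]) picture_frame();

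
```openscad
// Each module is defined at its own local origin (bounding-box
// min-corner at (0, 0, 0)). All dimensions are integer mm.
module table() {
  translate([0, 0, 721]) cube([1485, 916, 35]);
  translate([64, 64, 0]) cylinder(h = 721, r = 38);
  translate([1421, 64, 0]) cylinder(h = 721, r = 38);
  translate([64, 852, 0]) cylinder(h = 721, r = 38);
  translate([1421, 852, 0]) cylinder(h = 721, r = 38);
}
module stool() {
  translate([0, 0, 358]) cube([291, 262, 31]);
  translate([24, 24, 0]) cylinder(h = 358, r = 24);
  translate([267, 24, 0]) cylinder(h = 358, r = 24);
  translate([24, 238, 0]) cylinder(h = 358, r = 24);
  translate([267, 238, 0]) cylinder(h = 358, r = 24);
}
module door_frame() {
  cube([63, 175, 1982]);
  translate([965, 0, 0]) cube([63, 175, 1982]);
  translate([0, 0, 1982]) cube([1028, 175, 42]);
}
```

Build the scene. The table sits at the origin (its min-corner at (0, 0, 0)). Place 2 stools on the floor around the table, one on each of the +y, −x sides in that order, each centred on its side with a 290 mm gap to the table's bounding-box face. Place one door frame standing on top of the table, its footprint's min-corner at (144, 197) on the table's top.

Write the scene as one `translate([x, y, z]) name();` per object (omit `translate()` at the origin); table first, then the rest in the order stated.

table();
translate([597, 1206, 0]) stool();
translate([-581, 327, 0]) stool();
translate([144, 197, 756]) door_frame();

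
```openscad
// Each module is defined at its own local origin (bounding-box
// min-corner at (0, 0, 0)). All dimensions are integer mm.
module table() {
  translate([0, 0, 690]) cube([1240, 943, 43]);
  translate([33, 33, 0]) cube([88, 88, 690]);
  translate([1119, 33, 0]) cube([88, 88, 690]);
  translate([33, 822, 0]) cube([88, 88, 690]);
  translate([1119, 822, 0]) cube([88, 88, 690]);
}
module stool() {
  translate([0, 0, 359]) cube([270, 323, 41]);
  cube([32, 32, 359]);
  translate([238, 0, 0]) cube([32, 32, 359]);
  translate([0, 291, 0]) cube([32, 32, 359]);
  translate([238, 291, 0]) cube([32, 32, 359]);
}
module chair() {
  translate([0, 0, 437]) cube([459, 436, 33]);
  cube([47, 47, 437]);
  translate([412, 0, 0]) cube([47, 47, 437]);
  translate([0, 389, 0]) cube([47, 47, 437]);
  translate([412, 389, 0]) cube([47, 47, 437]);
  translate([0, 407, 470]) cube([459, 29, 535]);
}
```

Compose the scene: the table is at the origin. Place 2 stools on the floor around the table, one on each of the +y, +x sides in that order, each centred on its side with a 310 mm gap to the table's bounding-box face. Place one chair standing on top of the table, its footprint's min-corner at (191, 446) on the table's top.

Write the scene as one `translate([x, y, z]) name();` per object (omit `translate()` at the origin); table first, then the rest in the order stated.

table();
translate([485, 1253, 0]) stool();
translate([1550, 310, 0]) stool();
translate([191, 446, 733]) chair();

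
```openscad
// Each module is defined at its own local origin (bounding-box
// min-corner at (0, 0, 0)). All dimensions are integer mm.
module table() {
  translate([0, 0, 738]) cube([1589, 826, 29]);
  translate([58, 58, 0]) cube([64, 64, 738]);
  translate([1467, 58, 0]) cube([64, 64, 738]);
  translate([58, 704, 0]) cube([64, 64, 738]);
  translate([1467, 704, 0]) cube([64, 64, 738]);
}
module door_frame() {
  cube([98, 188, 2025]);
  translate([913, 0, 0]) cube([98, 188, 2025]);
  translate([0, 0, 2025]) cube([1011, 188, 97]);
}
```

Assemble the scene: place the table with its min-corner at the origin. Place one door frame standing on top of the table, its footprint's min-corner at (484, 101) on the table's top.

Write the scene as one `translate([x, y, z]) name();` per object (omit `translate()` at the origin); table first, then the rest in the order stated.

table();
translate([484, 101, 767]) door_frame();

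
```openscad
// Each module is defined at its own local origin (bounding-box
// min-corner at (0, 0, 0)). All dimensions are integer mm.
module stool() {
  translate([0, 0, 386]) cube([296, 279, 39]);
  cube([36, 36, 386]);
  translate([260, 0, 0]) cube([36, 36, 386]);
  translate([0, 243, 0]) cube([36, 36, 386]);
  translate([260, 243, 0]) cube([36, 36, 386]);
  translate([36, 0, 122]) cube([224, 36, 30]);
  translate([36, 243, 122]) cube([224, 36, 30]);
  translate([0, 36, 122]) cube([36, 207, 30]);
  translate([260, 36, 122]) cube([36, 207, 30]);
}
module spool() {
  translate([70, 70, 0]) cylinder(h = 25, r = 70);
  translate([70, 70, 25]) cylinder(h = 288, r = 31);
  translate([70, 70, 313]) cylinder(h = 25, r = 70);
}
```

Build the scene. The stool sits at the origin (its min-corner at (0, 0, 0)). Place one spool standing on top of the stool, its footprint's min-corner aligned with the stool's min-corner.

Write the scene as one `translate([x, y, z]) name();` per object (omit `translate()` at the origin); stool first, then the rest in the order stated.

stool();
translate([0, 0, 425]) spool();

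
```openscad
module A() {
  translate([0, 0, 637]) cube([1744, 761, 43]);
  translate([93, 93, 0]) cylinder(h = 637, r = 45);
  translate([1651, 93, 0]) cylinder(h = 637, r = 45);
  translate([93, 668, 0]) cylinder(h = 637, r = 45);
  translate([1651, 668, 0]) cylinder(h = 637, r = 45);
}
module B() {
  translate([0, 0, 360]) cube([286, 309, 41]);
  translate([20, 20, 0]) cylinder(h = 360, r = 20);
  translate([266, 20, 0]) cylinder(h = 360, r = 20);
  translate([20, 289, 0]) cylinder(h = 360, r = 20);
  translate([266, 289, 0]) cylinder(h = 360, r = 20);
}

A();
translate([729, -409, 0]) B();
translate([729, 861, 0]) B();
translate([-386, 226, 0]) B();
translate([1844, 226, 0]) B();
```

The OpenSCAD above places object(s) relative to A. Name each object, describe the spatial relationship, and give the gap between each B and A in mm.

A is a table. B is a stool. Four stools sit around the table at the −y, +y, −x, +x sides. The gap between each stool and the table is 100 mm.

Each stool's nearest face is 100 mm from the table's bounding box.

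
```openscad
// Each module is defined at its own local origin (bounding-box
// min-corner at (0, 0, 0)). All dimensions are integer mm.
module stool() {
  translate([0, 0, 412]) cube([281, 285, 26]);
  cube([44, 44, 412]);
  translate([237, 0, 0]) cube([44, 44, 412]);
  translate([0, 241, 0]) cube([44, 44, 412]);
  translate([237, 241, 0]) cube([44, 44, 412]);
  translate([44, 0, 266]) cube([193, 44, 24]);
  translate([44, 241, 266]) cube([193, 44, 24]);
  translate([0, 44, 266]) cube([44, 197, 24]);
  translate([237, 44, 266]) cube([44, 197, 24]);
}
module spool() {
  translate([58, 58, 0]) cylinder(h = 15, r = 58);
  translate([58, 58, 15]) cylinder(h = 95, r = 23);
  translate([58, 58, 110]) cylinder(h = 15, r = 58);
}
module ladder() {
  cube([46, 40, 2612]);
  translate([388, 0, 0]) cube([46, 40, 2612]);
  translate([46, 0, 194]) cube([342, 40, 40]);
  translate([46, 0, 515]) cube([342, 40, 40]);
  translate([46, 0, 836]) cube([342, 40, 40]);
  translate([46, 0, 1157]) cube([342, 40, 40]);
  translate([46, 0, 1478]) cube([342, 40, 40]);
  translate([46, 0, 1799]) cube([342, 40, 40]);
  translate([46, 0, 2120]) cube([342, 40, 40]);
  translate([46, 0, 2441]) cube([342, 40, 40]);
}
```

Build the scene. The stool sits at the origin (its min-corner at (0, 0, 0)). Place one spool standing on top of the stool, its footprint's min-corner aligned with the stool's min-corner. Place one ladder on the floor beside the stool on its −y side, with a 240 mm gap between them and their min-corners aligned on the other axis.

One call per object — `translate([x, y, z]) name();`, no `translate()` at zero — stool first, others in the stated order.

stool();
translate([0, 0, 438]) spool();
translate([0, -280, 0]) ladder();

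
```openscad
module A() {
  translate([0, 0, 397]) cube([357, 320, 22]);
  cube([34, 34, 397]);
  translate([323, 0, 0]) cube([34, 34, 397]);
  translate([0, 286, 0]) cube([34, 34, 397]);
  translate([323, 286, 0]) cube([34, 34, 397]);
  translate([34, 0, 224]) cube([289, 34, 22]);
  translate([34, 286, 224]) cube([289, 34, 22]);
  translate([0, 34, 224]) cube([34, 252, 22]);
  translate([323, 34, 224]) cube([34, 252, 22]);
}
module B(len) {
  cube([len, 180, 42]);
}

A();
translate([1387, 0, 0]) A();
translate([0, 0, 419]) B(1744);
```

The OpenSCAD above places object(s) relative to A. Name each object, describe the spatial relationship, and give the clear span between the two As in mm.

A is a stool. B is a beam. A beam spans the tops of two stools. The clear span between the two stools is 1030 mm.

Second stool starts at x = 1387; first ends at x = 357; clear span = 1387 − 357 = 1030 mm.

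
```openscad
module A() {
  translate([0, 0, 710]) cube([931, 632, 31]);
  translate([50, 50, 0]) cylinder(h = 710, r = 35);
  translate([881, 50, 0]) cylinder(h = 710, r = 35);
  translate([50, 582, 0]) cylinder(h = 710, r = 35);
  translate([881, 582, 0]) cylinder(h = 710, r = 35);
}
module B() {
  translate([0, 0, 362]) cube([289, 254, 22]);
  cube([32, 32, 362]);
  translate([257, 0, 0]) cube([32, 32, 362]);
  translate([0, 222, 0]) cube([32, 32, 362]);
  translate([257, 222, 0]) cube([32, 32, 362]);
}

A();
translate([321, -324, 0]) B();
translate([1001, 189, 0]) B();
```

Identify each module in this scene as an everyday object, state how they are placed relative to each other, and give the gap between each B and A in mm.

Each stool's nearest face is 70 mm from the table's bounding box.

A is a table. B is a stool. Two stools sit around the table at the −y, +x sides. The gap between each stool and the table is 70 mm.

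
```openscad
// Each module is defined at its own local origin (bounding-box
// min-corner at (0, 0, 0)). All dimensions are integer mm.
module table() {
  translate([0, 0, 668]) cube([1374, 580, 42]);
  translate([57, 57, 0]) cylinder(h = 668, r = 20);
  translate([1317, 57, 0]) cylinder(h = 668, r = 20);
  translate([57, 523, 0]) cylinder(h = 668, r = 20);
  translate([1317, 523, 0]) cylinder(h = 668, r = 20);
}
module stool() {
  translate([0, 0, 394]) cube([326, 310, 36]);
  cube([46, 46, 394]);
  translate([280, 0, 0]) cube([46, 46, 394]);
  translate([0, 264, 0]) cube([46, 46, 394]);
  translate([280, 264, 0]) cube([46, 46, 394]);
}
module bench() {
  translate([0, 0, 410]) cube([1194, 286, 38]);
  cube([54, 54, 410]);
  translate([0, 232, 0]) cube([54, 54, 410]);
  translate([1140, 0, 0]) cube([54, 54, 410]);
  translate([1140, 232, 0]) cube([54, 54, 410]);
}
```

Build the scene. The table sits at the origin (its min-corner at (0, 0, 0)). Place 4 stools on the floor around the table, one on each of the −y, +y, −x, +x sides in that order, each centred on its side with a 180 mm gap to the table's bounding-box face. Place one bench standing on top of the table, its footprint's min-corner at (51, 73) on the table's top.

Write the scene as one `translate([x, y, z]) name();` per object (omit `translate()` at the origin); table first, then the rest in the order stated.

table();
translate([524, -490, 0]) stool();
translate([524, 760, 0]) stool();
translate([-506, 135, 0]) stool();
translate([1554, 135, 0]) stool();
translate([51, 73, 710]) bench();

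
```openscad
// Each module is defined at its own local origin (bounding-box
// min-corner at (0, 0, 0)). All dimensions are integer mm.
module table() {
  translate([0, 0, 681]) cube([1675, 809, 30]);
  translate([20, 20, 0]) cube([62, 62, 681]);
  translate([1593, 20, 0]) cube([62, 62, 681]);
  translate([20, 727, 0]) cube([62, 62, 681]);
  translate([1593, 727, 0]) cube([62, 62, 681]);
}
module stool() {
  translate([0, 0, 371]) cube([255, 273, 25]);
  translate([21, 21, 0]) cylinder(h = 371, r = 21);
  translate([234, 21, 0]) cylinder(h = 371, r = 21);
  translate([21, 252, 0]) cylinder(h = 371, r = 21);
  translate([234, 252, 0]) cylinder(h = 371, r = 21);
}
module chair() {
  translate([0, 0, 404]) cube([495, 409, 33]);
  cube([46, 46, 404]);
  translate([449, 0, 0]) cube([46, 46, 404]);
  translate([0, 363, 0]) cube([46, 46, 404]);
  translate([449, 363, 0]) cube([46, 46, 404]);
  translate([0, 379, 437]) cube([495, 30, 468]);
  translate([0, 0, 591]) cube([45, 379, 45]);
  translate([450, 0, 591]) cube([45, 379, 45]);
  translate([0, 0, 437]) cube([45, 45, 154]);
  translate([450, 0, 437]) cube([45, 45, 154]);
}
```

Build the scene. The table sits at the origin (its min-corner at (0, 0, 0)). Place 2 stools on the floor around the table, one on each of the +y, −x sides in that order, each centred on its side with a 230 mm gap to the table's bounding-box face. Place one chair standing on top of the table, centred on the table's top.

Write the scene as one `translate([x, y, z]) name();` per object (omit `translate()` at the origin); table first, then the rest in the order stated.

table();
translate([710, 1039, 0]) stool();
translate([-485, 268, 0]) stool();
translate([590, 200, 711]) chair();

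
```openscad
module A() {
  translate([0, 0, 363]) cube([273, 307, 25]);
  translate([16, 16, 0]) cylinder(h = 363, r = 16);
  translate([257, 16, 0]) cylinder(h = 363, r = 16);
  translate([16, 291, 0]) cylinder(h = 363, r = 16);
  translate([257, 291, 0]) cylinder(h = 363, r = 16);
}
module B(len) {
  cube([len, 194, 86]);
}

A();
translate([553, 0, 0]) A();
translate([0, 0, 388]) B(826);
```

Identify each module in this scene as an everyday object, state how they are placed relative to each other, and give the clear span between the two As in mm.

A is a stool. B is a beam. A beam spans the tops of two stools. The clear span between the two stools is 280 mm.

Second stool starts at x = 553; first ends at x = 273; clear span = 553 − 273 = 280 mm.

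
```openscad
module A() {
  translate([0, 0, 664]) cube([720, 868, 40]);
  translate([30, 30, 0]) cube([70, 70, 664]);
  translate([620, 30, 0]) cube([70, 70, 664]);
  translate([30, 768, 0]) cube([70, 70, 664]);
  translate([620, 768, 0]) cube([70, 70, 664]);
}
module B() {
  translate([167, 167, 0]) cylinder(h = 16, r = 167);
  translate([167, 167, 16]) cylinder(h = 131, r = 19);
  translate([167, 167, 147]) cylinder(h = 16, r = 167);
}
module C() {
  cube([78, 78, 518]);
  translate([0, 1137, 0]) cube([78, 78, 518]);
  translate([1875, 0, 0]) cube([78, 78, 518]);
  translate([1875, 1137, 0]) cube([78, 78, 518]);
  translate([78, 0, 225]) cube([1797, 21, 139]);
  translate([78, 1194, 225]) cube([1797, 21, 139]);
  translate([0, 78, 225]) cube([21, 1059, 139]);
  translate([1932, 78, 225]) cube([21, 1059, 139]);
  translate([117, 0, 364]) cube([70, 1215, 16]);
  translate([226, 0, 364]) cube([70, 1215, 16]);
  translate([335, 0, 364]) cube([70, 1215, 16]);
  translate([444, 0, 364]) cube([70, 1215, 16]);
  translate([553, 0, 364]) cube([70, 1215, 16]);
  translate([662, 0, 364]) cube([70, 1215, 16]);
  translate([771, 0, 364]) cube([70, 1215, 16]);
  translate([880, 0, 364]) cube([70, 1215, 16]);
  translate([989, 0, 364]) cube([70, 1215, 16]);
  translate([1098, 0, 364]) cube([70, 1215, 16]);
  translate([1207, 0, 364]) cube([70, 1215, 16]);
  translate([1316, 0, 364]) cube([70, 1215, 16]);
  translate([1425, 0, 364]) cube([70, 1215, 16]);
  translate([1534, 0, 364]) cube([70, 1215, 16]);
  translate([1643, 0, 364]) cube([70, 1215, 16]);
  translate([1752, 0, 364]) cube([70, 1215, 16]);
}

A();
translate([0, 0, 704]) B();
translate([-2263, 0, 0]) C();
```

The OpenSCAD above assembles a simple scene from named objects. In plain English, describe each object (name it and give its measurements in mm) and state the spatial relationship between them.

A is a table: top 720 mm (x) × 868 mm (y), 40 mm thick, upper face at z = 704 mm, on four 70×70 mm square legs, each inset 30 mm from the nearest pair of top edges, running from z = 0 to the bottom of the top.

B is a spool: two coaxial disc flanges of radius 167 mm and thickness 16 mm, joined by a core cylinder of radius 19 mm and height 131 mm. The lower flange rests on z = 0 and the three cylinders share a vertical axis.

C is a bed frame 1953 mm long (x) by 1215 mm wide (y). Four 78×78 mm corner posts, 518 mm tall, at the corners of the footprint. Four rails of 21 mm thickness and 139 mm height run between adjacent posts with their undersides at z = 225 mm, their outer faces flush with the outside of the frame (the two x-running rails run between the posts' inner faces; the two y-running rails run between the posts' inner faces). 16 slats, each 70 mm wide (x) and 16 mm thick, lie across the top of the two x-running rails, running the full 1215 mm width of the frame in y; the slats are evenly spaced along x between the inner faces of the end posts with equal gaps (rounded down to the nearest mm) at the −x end and between each pair — any rounding remainder accumulates at the +x end.

The spool is on top of the table. The bed frame is on the floor beside the table on its −x side.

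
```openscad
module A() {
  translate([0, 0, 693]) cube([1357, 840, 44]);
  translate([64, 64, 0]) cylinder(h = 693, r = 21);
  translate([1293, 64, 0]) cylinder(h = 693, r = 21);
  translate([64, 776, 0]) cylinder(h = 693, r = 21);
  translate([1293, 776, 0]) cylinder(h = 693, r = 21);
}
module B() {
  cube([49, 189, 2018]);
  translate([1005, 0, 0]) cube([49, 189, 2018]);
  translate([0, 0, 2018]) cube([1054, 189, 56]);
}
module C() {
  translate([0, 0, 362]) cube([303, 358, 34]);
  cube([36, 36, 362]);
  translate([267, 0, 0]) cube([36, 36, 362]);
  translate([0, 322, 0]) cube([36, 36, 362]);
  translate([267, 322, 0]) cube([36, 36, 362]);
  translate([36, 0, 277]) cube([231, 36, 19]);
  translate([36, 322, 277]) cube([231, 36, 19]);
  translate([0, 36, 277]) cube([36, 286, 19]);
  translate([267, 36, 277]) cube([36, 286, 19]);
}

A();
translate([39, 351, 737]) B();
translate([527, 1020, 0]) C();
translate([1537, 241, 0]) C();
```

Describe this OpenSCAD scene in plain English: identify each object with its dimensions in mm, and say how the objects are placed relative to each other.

A is a rectangular dining table. The top is 1357×840×44 mm with its upper surface at z = 737 mm. It stands on four round legs of 42 mm diameter, each leg's bounding box inset 43 mm from the nearest pair of top edges, running from the floor to the underside of the top.

B is a rectangular door frame: two vertical jambs of 49×189 mm section, 2018 mm tall, with a clear opening 956 mm wide between their inner faces. A header 56 mm tall and 189 mm deep lies on top of the jambs and spans the full outside width.

C is a four-legged stool. The seat is 303×358 mm, 34 mm thick, top at z = 396 mm. It stands on four square legs, each 36×36 mm in cross-section, from z = 0 to the seat underside, each flush with a corner of the seat. Four stretchers, 36 mm wide and 19 mm tall, connect adjacent legs with their undersides at z = 277 mm, each running between the inner faces of the legs it joins and aligned with the legs' outer faces on the other axis.

The door frame is on top of the table. Two stools sit around the table at the +y, +x sides.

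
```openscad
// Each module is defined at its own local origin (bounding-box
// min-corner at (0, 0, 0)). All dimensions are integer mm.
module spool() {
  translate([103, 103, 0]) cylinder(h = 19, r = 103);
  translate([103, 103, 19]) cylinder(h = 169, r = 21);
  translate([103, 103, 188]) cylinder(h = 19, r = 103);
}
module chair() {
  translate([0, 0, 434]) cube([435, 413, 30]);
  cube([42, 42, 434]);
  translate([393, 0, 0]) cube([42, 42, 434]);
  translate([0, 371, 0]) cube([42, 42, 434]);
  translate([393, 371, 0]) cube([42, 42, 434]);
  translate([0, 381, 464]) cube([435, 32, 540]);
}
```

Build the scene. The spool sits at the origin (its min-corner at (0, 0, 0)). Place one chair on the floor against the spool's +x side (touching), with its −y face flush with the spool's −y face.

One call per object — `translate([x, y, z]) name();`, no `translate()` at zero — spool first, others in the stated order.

spool();
translate([206, 0, 0]) chair();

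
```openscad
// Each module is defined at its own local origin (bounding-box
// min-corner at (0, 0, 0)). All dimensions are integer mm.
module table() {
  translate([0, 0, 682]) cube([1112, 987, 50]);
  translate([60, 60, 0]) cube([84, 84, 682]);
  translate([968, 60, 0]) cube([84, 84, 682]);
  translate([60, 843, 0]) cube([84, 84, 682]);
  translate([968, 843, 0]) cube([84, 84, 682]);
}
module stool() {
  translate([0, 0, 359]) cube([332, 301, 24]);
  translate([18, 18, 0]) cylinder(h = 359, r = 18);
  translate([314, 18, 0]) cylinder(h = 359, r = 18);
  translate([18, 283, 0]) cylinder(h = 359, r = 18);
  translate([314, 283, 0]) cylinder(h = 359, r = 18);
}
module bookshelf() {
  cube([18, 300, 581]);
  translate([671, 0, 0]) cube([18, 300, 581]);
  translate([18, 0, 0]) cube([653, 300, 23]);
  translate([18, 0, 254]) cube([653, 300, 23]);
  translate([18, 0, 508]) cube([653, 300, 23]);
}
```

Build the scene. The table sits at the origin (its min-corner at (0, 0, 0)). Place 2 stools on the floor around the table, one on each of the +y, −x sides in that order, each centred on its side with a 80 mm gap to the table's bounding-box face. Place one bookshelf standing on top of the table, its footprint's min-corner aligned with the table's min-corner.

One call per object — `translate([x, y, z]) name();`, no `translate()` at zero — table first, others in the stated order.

table();
translate([390, 1067, 0]) stool();
translate([-412, 343, 0]) stool();
translate([0, 0, 732]) bookshelf();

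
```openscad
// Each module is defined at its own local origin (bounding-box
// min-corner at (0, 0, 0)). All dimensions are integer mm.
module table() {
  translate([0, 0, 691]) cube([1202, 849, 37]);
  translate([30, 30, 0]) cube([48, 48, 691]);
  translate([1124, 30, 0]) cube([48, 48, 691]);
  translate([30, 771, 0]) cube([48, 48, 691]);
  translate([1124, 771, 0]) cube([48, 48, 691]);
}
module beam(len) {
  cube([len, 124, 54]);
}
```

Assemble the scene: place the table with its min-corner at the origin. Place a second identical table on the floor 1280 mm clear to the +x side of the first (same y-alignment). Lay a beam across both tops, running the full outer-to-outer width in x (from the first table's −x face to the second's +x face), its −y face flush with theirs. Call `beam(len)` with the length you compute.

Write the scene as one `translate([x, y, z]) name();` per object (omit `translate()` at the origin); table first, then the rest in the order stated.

table();
translate([2482, 0, 0]) table();
translate([0, 0, 728]) beam(3684);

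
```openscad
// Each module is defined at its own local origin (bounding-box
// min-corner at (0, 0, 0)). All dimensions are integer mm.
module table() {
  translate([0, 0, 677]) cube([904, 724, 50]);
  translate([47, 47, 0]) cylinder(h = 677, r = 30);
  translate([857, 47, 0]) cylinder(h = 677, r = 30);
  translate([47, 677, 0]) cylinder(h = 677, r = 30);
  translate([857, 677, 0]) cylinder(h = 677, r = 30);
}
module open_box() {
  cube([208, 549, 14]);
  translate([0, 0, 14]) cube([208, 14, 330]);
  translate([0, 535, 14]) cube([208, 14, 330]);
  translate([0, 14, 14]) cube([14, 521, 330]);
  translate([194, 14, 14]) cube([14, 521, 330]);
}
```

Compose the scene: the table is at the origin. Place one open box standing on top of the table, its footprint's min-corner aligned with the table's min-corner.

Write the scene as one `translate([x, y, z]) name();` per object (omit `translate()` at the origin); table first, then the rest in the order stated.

table();
translate([0, 0, 727]) open_box();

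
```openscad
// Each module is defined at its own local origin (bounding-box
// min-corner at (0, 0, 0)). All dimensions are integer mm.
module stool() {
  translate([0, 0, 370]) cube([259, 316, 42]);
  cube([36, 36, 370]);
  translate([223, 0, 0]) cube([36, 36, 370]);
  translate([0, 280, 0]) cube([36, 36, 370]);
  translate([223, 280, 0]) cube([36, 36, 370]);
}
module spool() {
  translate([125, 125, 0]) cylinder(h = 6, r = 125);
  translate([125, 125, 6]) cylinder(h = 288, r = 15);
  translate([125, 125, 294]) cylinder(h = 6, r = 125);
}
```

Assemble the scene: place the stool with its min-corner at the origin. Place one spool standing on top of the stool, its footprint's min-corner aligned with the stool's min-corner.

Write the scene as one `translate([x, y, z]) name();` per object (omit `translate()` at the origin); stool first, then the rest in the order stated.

stool();
translate([0, 0, 412]) spool();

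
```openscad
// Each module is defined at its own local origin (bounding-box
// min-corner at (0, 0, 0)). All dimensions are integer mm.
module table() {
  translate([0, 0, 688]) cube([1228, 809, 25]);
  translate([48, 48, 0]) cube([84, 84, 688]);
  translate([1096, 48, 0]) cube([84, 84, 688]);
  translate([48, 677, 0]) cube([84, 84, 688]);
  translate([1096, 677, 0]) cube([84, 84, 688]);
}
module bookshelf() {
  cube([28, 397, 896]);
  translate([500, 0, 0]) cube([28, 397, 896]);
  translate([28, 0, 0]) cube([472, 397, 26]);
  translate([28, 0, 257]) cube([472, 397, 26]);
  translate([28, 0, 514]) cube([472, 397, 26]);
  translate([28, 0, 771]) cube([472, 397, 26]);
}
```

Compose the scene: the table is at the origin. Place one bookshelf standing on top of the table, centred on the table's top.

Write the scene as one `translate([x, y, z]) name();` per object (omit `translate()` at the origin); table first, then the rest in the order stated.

table();
translate([350, 206, 713]) bookshelf();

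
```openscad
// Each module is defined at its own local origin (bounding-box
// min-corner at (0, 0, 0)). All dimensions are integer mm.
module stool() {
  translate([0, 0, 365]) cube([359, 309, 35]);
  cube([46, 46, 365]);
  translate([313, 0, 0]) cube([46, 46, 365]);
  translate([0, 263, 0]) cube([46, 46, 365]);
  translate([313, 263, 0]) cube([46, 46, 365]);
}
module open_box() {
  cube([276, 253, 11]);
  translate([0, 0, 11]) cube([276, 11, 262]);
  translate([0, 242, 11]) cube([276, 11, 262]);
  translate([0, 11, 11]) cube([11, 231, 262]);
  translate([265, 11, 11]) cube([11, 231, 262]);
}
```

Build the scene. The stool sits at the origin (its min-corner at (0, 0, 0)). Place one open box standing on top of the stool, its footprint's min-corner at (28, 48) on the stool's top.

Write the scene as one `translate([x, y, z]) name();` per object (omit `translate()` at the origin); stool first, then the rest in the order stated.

stool();
translate([28, 48, 400]) open_box();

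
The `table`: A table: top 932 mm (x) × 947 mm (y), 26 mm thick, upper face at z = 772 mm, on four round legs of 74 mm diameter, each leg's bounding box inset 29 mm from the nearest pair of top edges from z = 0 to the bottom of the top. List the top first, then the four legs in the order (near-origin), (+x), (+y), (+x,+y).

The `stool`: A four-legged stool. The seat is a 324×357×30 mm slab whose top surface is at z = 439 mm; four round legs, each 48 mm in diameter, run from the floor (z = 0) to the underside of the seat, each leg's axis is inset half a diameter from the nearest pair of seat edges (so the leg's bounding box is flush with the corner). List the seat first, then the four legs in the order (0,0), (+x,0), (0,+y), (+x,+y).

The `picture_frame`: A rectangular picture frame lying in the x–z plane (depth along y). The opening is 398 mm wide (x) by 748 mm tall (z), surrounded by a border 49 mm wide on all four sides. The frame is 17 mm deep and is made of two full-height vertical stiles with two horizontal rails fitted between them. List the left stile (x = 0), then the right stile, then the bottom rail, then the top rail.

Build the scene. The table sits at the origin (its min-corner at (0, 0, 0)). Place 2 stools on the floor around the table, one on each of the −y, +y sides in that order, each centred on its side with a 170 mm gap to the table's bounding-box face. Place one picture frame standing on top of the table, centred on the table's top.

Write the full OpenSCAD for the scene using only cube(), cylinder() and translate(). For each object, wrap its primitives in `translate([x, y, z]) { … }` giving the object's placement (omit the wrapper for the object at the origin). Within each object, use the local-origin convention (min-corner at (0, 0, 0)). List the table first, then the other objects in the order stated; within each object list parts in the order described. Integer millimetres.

translate([0, 0, 746]) cube([932, 947, 26]);
translate([66, 66, 0]) cylinder(h = 746, r = 37);
translate([866, 66, 0]) cylinder(h = 746, r = 37);
translate([66, 881, 0]) cylinder(h = 746, r = 37);
translate([866, 881, 0]) cylinder(h = 746, r = 37);
translate([304, -527, 0]) {
  translate([0, 0, 409]) cube([324, 357, 30]);
  translate([24, 24, 0]) cylinder(h = 409, r = 24);
  translate([300, 24, 0]) cylinder(h = 409, r = 24);
  translate([24, 333, 0]) cylinder(h = 409, r = 24);
  translate([300, 333, 0]) cylinder(h = 409, r = 24);
}
translate([304, 1117, 0]) {
  translate([0, 0, 409]) cube([324, 357, 30]);
  translate([24, 24, 0]) cylinder(h = 409, r = 24);
  translate([300, 24, 0]) cylinder(h = 409, r = 24);
  translate([24, 333, 0]) cylinder(h = 409, r = 24);
  translate([300, 333, 0]) cylinder(h = 409, r = 24);
}
translate([218, 465, 772]) {
  cube([49, 17, 846]);
  translate([447, 0, 0]) cube([49, 17, 846]);
  translate([49, 0, 0]) cube([398, 17, 49]);
  translate([49, 0, 797]) cube([398, 17, 49]);
}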